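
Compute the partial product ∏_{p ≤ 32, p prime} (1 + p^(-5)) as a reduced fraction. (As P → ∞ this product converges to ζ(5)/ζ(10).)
∏ = 63844361159480726970812326794206836752384/61631932954678205462623400894081119262815

The primes p ≤ 32 are [2, 3, 5, 7, 11, 13, 17, 19, 23, 29, 31]. For each, (1 + 1/p^5) = (p^5 + 1)/p^5. Multiplying these fractions over p ∈ [2, 3, 5, 7, 11, 13, 17, 19, 23, 29, 31] gives 63844361159480726970812326794206836752384/61631932954678205462623400894081119262815. (In the limit P → ∞ this tends to ζ(5)/ζ(10).)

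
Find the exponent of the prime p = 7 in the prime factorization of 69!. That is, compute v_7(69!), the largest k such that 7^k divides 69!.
v_7(69!) = 10

Legendre's formula: v_p(n!) = Σ_{k ≥ 1} ⌊n / p^k⌋. For p = 7, n = 69, the terms are:
  ⌊69/7^1⌋ = ⌊69/7⌋ = 9
  ⌊69/7^2⌋ = ⌊69/49⌋ = 1
(the next term ⌊69/7^3⌋ = 0, terminating the sum). Summing: v_7(69!) = 9 + 1 = 10.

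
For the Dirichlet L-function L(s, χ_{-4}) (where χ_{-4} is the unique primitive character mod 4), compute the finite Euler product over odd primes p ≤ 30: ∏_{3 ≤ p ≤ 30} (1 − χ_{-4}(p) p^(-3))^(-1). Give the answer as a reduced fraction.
∏ = 332738560088645051275/343395528292159193088

The odd primes p ≤ 30 are [3, 5, 7, 11, 13, 17, 19, 23, 29]. For each, χ(p) = 1 if p ≡ 1 mod 4, χ(p) = −1 if p ≡ 3 mod 4. Taking (1 − χ(p)/p^3)^(-1) = p^3/(p^3 − χ(p)): (1 − (-1)/3^3)^(-1) · (1 − (1)/5^3)^(-1) · (1 − (-1)/7^3)^(-1) · (1 − (-1)/11^3)^(-1) · (1 − (1)/13^3)^(-1) · (1 − (1)/17^3)^(-1) · (1 − (-1)/19^3)^(-1) · (1 − (-1)/23^3)^(-1) · (1 − (1)/29^3)^(-1) = 332738560088645051275/343395528292159193088.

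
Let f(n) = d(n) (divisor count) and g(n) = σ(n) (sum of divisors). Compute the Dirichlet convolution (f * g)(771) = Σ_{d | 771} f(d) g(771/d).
(d * σ)(771) = 1560

Divisors of 771: [1, 3, 257, 771]. For each d | 771:
  d = 1: d(1) · σ(771/1) = 1 · 1032 = 1032
  d = 3: d(3) · σ(771/3) = 2 · 258 = 516
  d = 257: d(257) · σ(771/257) = 2 · 4 = 8
  d = 771: d(771) · σ(771/771) = 4 · 1 = 4
Summing: (d * σ)(771) = 1032 + 516 + 8 + 4 = 1560.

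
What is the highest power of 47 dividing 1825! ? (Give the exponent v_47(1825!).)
v_47(1825!) = 38

Legendre's formula: v_p(n!) = Σ_{k ≥ 1} ⌊n / p^k⌋. For p = 47, n = 1825, the terms are:
  ⌊1825/47^1⌋ = ⌊1825/47⌋ = 38
(the next term ⌊1825/47^2⌋ = 0, terminating the sum). Summing: v_47(1825!) = 38 = 38.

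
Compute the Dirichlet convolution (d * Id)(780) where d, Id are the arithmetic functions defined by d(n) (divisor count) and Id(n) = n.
(d * Id)(780) = 5775

Divisors of 780: [1, 2, 3, 4, 5, 6, 10, 12, 13, 15, 20, 26, 30, 39, 52, 60, 65, 78, 130, 156, 195, 260, 390, 780]. For each d | 780:
  d = 1: d(1) · Id(780/1) = 1 · 780 = 780
  d = 2: d(2) · Id(780/2) = 2 · 390 = 780
  d = 3: d(3) · Id(780/3) = 2 · 260 = 520
  d = 4: d(4) · Id(780/4) = 3 · 195 = 585
  d = 5: d(5) · Id(780/5) = 2 · 156 = 312
  d = 6: d(6) · Id(780/6) = 4 · 130 = 520
  d = 10: d(10) · Id(780/10) = 4 · 78 = 312
  d = 12: d(12) · Id(780/12) = 6 · 65 = 390
  d = 13: d(13) · Id(780/13) = 2 · 60 = 120
  d = 15: d(15) · Id(780/15) = 4 · 52 = 208
  d = 20: d(20) · Id(780/20) = 6 · 39 = 234
  d = 26: d(26) · Id(780/26) = 4 · 30 = 120
  d = 30: d(30) · Id(780/30) = 8 · 26 = 208
  d = 39: d(39) · Id(780/39) = 4 · 20 = 80
  d = 52: d(52) · Id(780/52) = 6 · 15 = 90
  d = 60: d(60) · Id(780/60) = 12 · 13 = 156
  d = 65: d(65) · Id(780/65) = 4 · 12 = 48
  d = 78: d(78) · Id(780/78) = 8 · 10 = 80
  d = 130: d(130) · Id(780/130) = 8 · 6 = 48
  d = 156: d(156) · Id(780/156) = 12 · 5 = 60
  d = 195: d(195) · Id(780/195) = 8 · 4 = 32
  d = 260: d(260) · Id(780/260) = 12 · 3 = 36
  d = 390: d(390) · Id(780/390) = 16 · 2 = 32
  d = 780: d(780) · Id(780/780) = 24 · 1 = 24
Summing: (d * Id)(780) = 780 + 780 + 520 + 585 + 312 + 520 + 312 + 390 + 120 + 208 + 234 + 120 + 208 + 80 + 90 + 156 + 48 + 80 + 48 + 60 + 32 + 36 + 32 + 24 = 5775.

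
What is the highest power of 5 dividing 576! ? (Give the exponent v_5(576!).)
v_5(576!) = 142

Legendre's formula: v_p(n!) = Σ_{k ≥ 1} ⌊n / p^k⌋. For p = 5, n = 576, the terms are:
  ⌊576/5^1⌋ = ⌊576/5⌋ = 115
  ⌊576/5^2⌋ = ⌊576/25⌋ = 23
  ⌊576/5^3⌋ = ⌊576/125⌋ = 4
(the next term ⌊576/5^4⌋ = 0, terminating the sum). Summing: v_5(576!) = 115 + 23 + 4 = 142.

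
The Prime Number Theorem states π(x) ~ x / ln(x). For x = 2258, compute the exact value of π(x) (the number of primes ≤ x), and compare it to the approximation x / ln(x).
π(2258) = 335;  x/ln(x) ≈ 292.40;  relative error ≈ 12.72%.

Directly count primes up to 2258: π(2258) = 335. The PNT approximation gives 2258/ln(2258) ≈ 2258/7.72223 ≈ 292.40. Relative error (π(x) − x/ln(x)) / π(x) ≈ 12.72%; the approximation is known to undercount slightly (Li(x) is a better estimate).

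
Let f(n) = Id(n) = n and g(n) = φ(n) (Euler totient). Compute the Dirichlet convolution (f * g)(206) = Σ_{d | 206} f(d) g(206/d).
(Id * φ)(206) = 615

Divisors of 206: [1, 2, 103, 206]. For each d | 206:
  d = 1: Id(1) · φ(206/1) = 1 · 102 = 102
  d = 2: Id(2) · φ(206/2) = 2 · 102 = 204
  d = 103: Id(103) · φ(206/103) = 103 · 1 = 103
  d = 206: Id(206) · φ(206/206) = 206 · 1 = 206
Summing: (Id * φ)(206) = 102 + 204 + 103 + 206 = 615.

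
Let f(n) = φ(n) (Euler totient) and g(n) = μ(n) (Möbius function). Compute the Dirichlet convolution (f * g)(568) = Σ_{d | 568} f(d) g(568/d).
(φ * μ)(568) = 138

Divisors of 568: [1, 2, 4, 8, 71, 142, 284, 568]. For each d | 568:
  d = 1: φ(1) · μ(568/1) = 1 · 0 = 0
  d = 2: φ(2) · μ(568/2) = 1 · 0 = 0
  d = 4: φ(4) · μ(568/4) = 2 · 1 = 2
  d = 8: φ(8) · μ(568/8) = 4 · -1 = -4
  d = 71: φ(71) · μ(568/71) = 70 · 0 = 0
  d = 142: φ(142) · μ(568/142) = 70 · 0 = 0
  d = 284: φ(284) · μ(568/284) = 140 · -1 = -140
  d = 568: φ(568) · μ(568/568) = 280 · 1 = 280
Summing: (φ * μ)(568) = 0 + 0 + 2 + -4 + 0 + 0 + -140 + 280 = 138.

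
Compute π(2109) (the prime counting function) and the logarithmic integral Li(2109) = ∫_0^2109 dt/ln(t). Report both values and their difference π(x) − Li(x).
π(2109) = 317;  Li(2109) ≈ 329.10;  π(x) − Li(x) ≈ -12.10.

Direct count of primes ≤ 2109 gives π(2109) = 317. Numerical evaluation of the logarithmic integral gives Li(2109) ≈ 329.10. The difference π(x) − Li(x) ≈ -12.10 is typically negative for small/moderate x (Li(x) overestimates), though Littlewood's theorem shows this sign changes infinitely often.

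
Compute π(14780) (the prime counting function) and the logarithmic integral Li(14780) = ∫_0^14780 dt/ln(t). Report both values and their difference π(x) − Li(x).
π(14780) = 1732;  Li(14780) ≈ 1753.73;  π(x) − Li(x) ≈ -21.73.

Direct count of primes ≤ 14780 gives π(14780) = 1732. Numerical evaluation of the logarithmic integral gives Li(14780) ≈ 1753.73. The difference π(x) − Li(x) ≈ -21.73 is typically negative for small/moderate x (Li(x) overestimates), though Littlewood's theorem shows this sign changes infinitely often.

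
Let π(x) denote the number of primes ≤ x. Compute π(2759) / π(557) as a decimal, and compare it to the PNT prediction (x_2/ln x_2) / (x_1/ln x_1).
π(2759)/π(557) = 402/102 ≈ 3.9412;  PNT prediction ≈ 3.9529.

π(557) = 102 and π(2759) = 402, so π(2759)/π(557) ≈ 3.9412. The PNT-predicted ratio is (2759/ln(2759)) / (557/ln(557)) ≈ 3.9529. The two agree to within a few percent, as expected.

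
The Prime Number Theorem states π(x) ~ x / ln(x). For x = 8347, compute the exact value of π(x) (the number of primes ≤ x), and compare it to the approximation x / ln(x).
π(8347) = 1045;  x/ln(x) ≈ 924.40;  relative error ≈ 11.54%.

Directly count primes up to 8347: π(8347) = 1045. The PNT approximation gives 8347/ln(8347) ≈ 8347/9.02966 ≈ 924.40. Relative error (π(x) − x/ln(x)) / π(x) ≈ 11.54%; the approximation is known to undercount slightly (Li(x) is a better estimate).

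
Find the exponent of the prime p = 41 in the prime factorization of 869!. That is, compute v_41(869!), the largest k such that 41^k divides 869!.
v_41(869!) = 21

Legendre's formula: v_p(n!) = Σ_{k ≥ 1} ⌊n / p^k⌋. For p = 41, n = 869, the terms are:
  ⌊869/41^1⌋ = ⌊869/41⌋ = 21
(the next term ⌊869/41^2⌋ = 0, terminating the sum). Summing: v_41(869!) = 21 = 21.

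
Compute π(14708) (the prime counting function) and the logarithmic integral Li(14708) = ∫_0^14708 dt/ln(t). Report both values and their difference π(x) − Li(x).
π(14708) = 1720;  Li(14708) ≈ 1746.23;  π(x) − Li(x) ≈ -26.23.

Direct count of primes ≤ 14708 gives π(14708) = 1720. Numerical evaluation of the logarithmic integral gives Li(14708) ≈ 1746.23. The difference π(x) − Li(x) ≈ -26.23 is typically negative for small/moderate x (Li(x) overestimates), though Littlewood's theorem shows this sign changes infinitely often.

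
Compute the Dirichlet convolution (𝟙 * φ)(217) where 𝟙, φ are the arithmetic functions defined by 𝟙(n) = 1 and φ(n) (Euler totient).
(𝟙 * φ)(217) = 217

Divisors of 217: [1, 7, 31, 217]. For each d | 217:
  d = 1: 𝟙(1) · φ(217/1) = 1 · 180 = 180
  d = 7: 𝟙(7) · φ(217/7) = 1 · 30 = 30
  d = 31: 𝟙(31) · φ(217/31) = 1 · 6 = 6
  d = 217: 𝟙(217) · φ(217/217) = 1 · 1 = 1
Summing: (𝟙 * φ)(217) = 180 + 30 + 6 + 1 = 217.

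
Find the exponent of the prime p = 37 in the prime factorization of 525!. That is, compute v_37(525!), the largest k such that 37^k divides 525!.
v_37(525!) = 14

Legendre's formula: v_p(n!) = Σ_{k ≥ 1} ⌊n / p^k⌋. For p = 37, n = 525, the terms are:
  ⌊525/37^1⌋ = ⌊525/37⌋ = 14
(the next term ⌊525/37^2⌋ = 0, terminating the sum). Summing: v_37(525!) = 14 = 14.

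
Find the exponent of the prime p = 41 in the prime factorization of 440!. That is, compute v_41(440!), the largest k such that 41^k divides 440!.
v_41(440!) = 10

Legendre's formula: v_p(n!) = Σ_{k ≥ 1} ⌊n / p^k⌋. For p = 41, n = 440, the terms are:
  ⌊440/41^1⌋ = ⌊440/41⌋ = 10
(the next term ⌊440/41^2⌋ = 0, terminating the sum). Summing: v_41(440!) = 10 = 10.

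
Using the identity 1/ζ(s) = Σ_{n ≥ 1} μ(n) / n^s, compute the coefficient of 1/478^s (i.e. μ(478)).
μ(478) = 1

Factor n = 478 = 2 · 239. μ(n) = 0 if any exponent ≥ 2 (not squarefree); otherwise μ(n) = (−1)^{ω(n)} where ω(n) is the number of distinct prime factors. Applying: μ(478) = 1.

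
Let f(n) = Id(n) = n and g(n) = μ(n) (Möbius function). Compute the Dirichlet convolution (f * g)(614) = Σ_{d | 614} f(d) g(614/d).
(Id * μ)(614) = 306

Divisors of 614: [1, 2, 307, 614]. For each d | 614:
  d = 1: Id(1) · μ(614/1) = 1 · 1 = 1
  d = 2: Id(2) · μ(614/2) = 2 · -1 = -2
  d = 307: Id(307) · μ(614/307) = 307 · -1 = -307
  d = 614: Id(614) · μ(614/614) = 614 · 1 = 614
Summing: (Id * μ)(614) = 1 + -2 + -307 + 614 = 306.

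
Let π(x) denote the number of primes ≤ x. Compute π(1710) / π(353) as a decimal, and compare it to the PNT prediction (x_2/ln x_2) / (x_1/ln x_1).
π(1710)/π(353) = 267/71 ≈ 3.7606;  PNT prediction ≈ 3.8175.

π(353) = 71 and π(1710) = 267, so π(1710)/π(353) ≈ 3.7606. The PNT-predicted ratio is (1710/ln(1710)) / (353/ln(353)) ≈ 3.8175. The two agree to within a few percent, as expected.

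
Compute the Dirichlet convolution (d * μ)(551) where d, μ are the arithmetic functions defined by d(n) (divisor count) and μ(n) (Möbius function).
(d * μ)(551) = 1

Divisors of 551: [1, 19, 29, 551]. For each d | 551:
  d = 1: d(1) · μ(551/1) = 1 · 1 = 1
  d = 19: d(19) · μ(551/19) = 2 · -1 = -2
  d = 29: d(29) · μ(551/29) = 2 · -1 = -2
  d = 551: d(551) · μ(551/551) = 4 · 1 = 4
Summing: (d * μ)(551) = 1 + -2 + -2 + 4 = 1.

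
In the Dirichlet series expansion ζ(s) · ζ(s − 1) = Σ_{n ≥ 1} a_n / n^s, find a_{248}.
σ(248) = 480

In the product (Σ m^0/m^s)(Σ k / k^s) = Σ (Σ_{d | n} d) / n^s, the coefficient of 1/n^s is σ(n) = Σ_{d | n} d. For n = 248, divisors are [1, 2, 4, 8, 31, 62, 124, 248]; summing: σ(248) = 480.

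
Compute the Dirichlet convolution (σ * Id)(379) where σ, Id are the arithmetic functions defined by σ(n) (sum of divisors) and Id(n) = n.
(σ * Id)(379) = 759

Divisors of 379: [1, 379]. For each d | 379:
  d = 1: σ(1) · Id(379/1) = 1 · 379 = 379
  d = 379: σ(379) · Id(379/379) = 380 · 1 = 380
Summing: (σ * Id)(379) = 379 + 380 = 759.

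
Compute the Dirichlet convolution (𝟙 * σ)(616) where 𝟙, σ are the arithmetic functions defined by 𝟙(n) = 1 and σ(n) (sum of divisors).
(𝟙 * σ)(616) = 3042

Divisors of 616: [1, 2, 4, 7, 8, 11, 14, 22, 28, 44, 56, 77, 88, 154, 308, 616]. For each d | 616:
  d = 1: 𝟙(1) · σ(616/1) = 1 · 1440 = 1440
  d = 2: 𝟙(2) · σ(616/2) = 1 · 672 = 672
  d = 4: 𝟙(4) · σ(616/4) = 1 · 288 = 288
  d = 7: 𝟙(7) · σ(616/7) = 1 · 180 = 180
  d = 8: 𝟙(8) · σ(616/8) = 1 · 96 = 96
  d = 11: 𝟙(11) · σ(616/11) = 1 · 120 = 120
  d = 14: 𝟙(14) · σ(616/14) = 1 · 84 = 84
  d = 22: 𝟙(22) · σ(616/22) = 1 · 56 = 56
  d = 28: 𝟙(28) · σ(616/28) = 1 · 36 = 36
  d = 44: 𝟙(44) · σ(616/44) = 1 · 24 = 24
  d = 56: 𝟙(56) · σ(616/56) = 1 · 12 = 12
  d = 77: 𝟙(77) · σ(616/77) = 1 · 15 = 15
  d = 88: 𝟙(88) · σ(616/88) = 1 · 8 = 8
  d = 154: 𝟙(154) · σ(616/154) = 1 · 7 = 7
  d = 308: 𝟙(308) · σ(616/308) = 1 · 3 = 3
  d = 616: 𝟙(616) · σ(616/616) = 1 · 1 = 1
Summing: (𝟙 * σ)(616) = 1440 + 672 + 288 + 180 + 96 + 120 + 84 + 56 + 36 + 24 + 12 + 15 + 8 + 7 + 3 + 1 = 3042.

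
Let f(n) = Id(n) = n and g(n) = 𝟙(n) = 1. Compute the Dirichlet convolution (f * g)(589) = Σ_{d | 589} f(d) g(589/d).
(Id * 𝟙)(589) = 640

Divisors of 589: [1, 19, 31, 589]. For each d | 589:
  d = 1: Id(1) · 𝟙(589/1) = 1 · 1 = 1
  d = 19: Id(19) · 𝟙(589/19) = 19 · 1 = 19
  d = 31: Id(31) · 𝟙(589/31) = 31 · 1 = 31
  d = 589: Id(589) · 𝟙(589/589) = 589 · 1 = 589
Summing: (Id * 𝟙)(589) = 1 + 19 + 31 + 589 = 640.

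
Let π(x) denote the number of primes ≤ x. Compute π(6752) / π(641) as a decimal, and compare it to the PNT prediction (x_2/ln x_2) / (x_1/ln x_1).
π(6752)/π(641) = 869/116 ≈ 7.4914;  PNT prediction ≈ 7.7208.

π(641) = 116 and π(6752) = 869, so π(6752)/π(641) ≈ 7.4914. The PNT-predicted ratio is (6752/ln(6752)) / (641/ln(641)) ≈ 7.7208. The two agree to within a few percent, as expected.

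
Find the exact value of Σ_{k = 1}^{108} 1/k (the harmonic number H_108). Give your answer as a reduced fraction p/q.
H_108 = 81704399374878842092679986459517574603754626787/15521442759214556458772607587176753329489754560

Direct summation: H_108 = 1 + 1/2 + ... + 1/108. The least common denominator is lcm(1, ..., 108) = 77607213796072782293863037935883766647448772800; over this denominator the numerator is 77607213796072782293863037935883766647448772800 + 38803606898036391146931518967941883323724386400 + 25869071265357594097954345978627922215816257600 + 19401803449018195573465759483970941661862193200 + 15521442759214556458772607587176753329489754560 + 12934535632678797048977172989313961107908128800 + 11086744828010397470551862562269109521064110400 + 9700901724509097786732879741985470830931096600 + 8623023755119198032651448659542640738605419200 + 7760721379607278229386303793588376664744877280 + 7055201254188434753987548903262160604313524800 + 6467267816339398524488586494656980553954064400 + 5969785676620983253374079841221828203649905600 + 5543372414005198735275931281134554760532055200 + 5173814253071518819590869195725584443163251520 + 4850450862254548893366439870992735415465548300 + 4565130223298398958462531643287280391026398400 + 4311511877559599016325724329771320369302709600 + 4084590199793304331255949365046514034076251200 + 3880360689803639114693151896794188332372438640 + 3695581609336799156850620854089703173688036800 + 3527600627094217376993774451631080302156762400 + 3374226686785773143211436431994946375976033600 + 3233633908169699262244293247328490276977032200 + 3104288551842911291754521517435350665897950912 + 2984892838310491626687039920610914101824952800 + 2874341251706399344217149553180880246201806400 + 2771686207002599367637965640567277380266027600 + 2676110820554233872202173721927026436118923200 + 2586907126535759409795434597862792221581625760 + 2503458509550734912705259288254315053143508800 + 2425225431127274446683219935496367707732774150 + 2351733751396144917995849634420720201437841600 + 2282565111649199479231265821643640195513199200 + 2217348965602079494110372512453821904212822080 + 2155755938779799508162862164885660184651354800 + 2097492264758723845780082106375236936417534400 + 2042295099896652165627974682523257017038125600 + 1989928558873661084458026613740609401216635200 + 1940180344901819557346575948397094166186219320 + 1892858873074945909606415559411799186523140800 + 1847790804668399578425310427044851586844018400 + 1804818925490064704508442742694971317382529600 + 1763800313547108688496887225815540151078381200 + 1724604751023839606530289731908528147721083840 + 1687113343392886571605718215997473187988016800 + 1651217314810059197741766764593271630796782400 + 1616816954084849631122146623664245138488516100 + 1583820689715771067221694651752729931580587200 + 1552144275921455645877260758717675332948975456 + 1521710074432799652820843881095760130342132800 + 1492446419155245813343519960305457050912476400 + 1464287052756090231959679961054410691461297600 + 1437170625853199672108574776590440123100903200 + 1411040250837686950797509780652432120862704960 + 1385843103501299683818982820283638690133013800 + 1361530066597768110418649788348838011358750400 + 1338055410277116936101086860963513218059461600 + 1315376505018182750743441320947182485549979200 + 1293453563267879704897717298931396110790812880 + 1272249406492996431046935048129242076187684800 + 1251729254775367456352629644127157526571754400 + 1231860536445599718950206951363234391229345600 + 1212612715563637223341609967748183853866387075 + 1193957135324196650674815968244365640729981120 + 1175866875698072458997924817210360100718920800 + 1158316623821981825281537879640056218618638400 + 1141282555824599739615632910821820097756599600 + 1124742228928591047737145477331648791992011200 + 1108674482801039747055186256226910952106411040 + 1093059349240461722448775182195546009118996800 + 1077877969389899754081431082442830092325677400 + 1063112517754421675258397779943613241745873600 + 1048746132379361922890041053187618468208767200 + 1034762850614303763918173839145116888632650304 + 1021147549948326082813987341261628508519062800 + 1007885893455490679141078414751737229187646400 + 994964279436830542229013306870304700608317600 + 982369794886997244226114404251693248701883200 + 970090172450909778673287974198547083093109660 + 958113750568799781405716517726960082067268800 + 946429436537472954803207779705899593261570400 + 935026672241840750528470336576912851174081600 + 923895402334199789212655213522425793422009200 + 913026044659679791692506328657456078205279680 + 902409462745032352254221371347485658691264800 + 892036940184744624067391240642342145372974400 + 881900156773554344248443612907770075539190600 + 871991166248008789818685819504311984802795200 + 862302375511919803265144865954264073860541920 + 852826525231569036196297120174546886235700800 + 843556671696443285802859107998736593994008400 + 834486169850244970901753096084771684381169600 + 825608657405029598870883382296635815398391200 + 816918039958660866251189873009302806815250240 + 808408477042424815561073311832122569244258050 + 800074369031678167977969463256533676777822400 + 791910344857885533610847325876364965790293600 + 783911250465381639331949878140240067145947200 + 776072137960727822938630379358837666474487728 + 768388255406661210830327108276076897499492800 + 760855037216399826410421940547880065171066400 + 753468095107502740717116873163920064538337600 + 746223209577622906671759980152728525456238200 + 739116321867359831370124170817940634737607360 + 732143526378045115979839980527205345730648800 + 725301063514698899942645214354053893901390400 + 718585312926599836054287388295220061550451600 = 408521996874394210463399932297587873018773133935, so H_108 = 408521996874394210463399932297587873018773133935/77607213796072782293863037935883766647448772800; reducing by gcd(408521996874394210463399932297587873018773133935, 77607213796072782293863037935883766647448772800) = 5 gives 81704399374878842092679986459517574603754626787/15521442759214556458772607587176753329489754560 ≈ 5.26397. (The PNT-adjacent estimate ln(108) + γ ≈ 5.25935 matches within O(1/n).)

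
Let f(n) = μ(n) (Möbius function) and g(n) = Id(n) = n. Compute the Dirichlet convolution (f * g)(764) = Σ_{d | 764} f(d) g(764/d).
(μ * Id)(764) = 380

Divisors of 764: [1, 2, 4, 191, 382, 764]. For each d | 764:
  d = 1: μ(1) · Id(764/1) = 1 · 764 = 764
  d = 2: μ(2) · Id(764/2) = -1 · 382 = -382
  d = 4: μ(4) · Id(764/4) = 0 · 191 = 0
  d = 191: μ(191) · Id(764/191) = -1 · 4 = -4
  d = 382: μ(382) · Id(764/382) = 1 · 2 = 2
  d = 764: μ(764) · Id(764/764) = 0 · 1 = 0
Summing: (μ * Id)(764) = 764 + -382 + 0 + -4 + 2 + 0 = 380.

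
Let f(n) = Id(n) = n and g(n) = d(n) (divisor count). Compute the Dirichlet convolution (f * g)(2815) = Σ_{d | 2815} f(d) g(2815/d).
(Id * d)(2815) = 3955

Divisors of 2815: [1, 5, 563, 2815]. For each d | 2815:
  d = 1: Id(1) · d(2815/1) = 1 · 4 = 4
  d = 5: Id(5) · d(2815/5) = 5 · 2 = 10
  d = 563: Id(563) · d(2815/563) = 563 · 2 = 1126
  d = 2815: Id(2815) · d(2815/2815) = 2815 · 1 = 2815
Summing: (Id * d)(2815) = 4 + 10 + 1126 + 2815 = 3955.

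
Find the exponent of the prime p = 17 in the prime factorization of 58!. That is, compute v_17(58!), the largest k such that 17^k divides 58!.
v_17(58!) = 3

Legendre's formula: v_p(n!) = Σ_{k ≥ 1} ⌊n / p^k⌋. For p = 17, n = 58, the terms are:
  ⌊58/17^1⌋ = ⌊58/17⌋ = 3
(the next term ⌊58/17^2⌋ = 0, terminating the sum). Summing: v_17(58!) = 3 = 3.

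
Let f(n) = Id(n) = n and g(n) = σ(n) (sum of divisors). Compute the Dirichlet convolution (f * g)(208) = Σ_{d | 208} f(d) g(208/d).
(Id * σ)(208) = 3483

Divisors of 208: [1, 2, 4, 8, 13, 16, 26, 52, 104, 208]. For each d | 208:
  d = 1: Id(1) · σ(208/1) = 1 · 434 = 434
  d = 2: Id(2) · σ(208/2) = 2 · 210 = 420
  d = 4: Id(4) · σ(208/4) = 4 · 98 = 392
  d = 8: Id(8) · σ(208/8) = 8 · 42 = 336
  d = 13: Id(13) · σ(208/13) = 13 · 31 = 403
  d = 16: Id(16) · σ(208/16) = 16 · 14 = 224
  d = 26: Id(26) · σ(208/26) = 26 · 15 = 390
  d = 52: Id(52) · σ(208/52) = 52 · 7 = 364
  d = 104: Id(104) · σ(208/104) = 104 · 3 = 312
  d = 208: Id(208) · σ(208/208) = 208 · 1 = 208
Summing: (Id * σ)(208) = 434 + 420 + 392 + 336 + 403 + 224 + 390 + 364 + 312 + 208 = 3483.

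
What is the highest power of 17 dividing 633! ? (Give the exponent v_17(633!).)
v_17(633!) = 39

Legendre's formula: v_p(n!) = Σ_{k ≥ 1} ⌊n / p^k⌋. For p = 17, n = 633, the terms are:
  ⌊633/17^1⌋ = ⌊633/17⌋ = 37
  ⌊633/17^2⌋ = ⌊633/289⌋ = 2
(the next term ⌊633/17^3⌋ = 0, terminating the sum). Summing: v_17(633!) = 37 + 2 = 39.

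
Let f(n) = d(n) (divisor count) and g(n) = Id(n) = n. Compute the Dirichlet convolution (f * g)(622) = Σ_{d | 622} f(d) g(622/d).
(d * Id)(622) = 1252

Divisors of 622: [1, 2, 311, 622]. For each d | 622:
  d = 1: d(1) · Id(622/1) = 1 · 622 = 622
  d = 2: d(2) · Id(622/2) = 2 · 311 = 622
  d = 311: d(311) · Id(622/311) = 2 · 2 = 4
  d = 622: d(622) · Id(622/622) = 4 · 1 = 4
Summing: (d * Id)(622) = 622 + 622 + 4 + 4 = 1252.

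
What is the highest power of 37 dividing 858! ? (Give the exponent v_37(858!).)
v_37(858!) = 23

Legendre's formula: v_p(n!) = Σ_{k ≥ 1} ⌊n / p^k⌋. For p = 37, n = 858, the terms are:
  ⌊858/37^1⌋ = ⌊858/37⌋ = 23
(the next term ⌊858/37^2⌋ = 0, terminating the sum). Summing: v_37(858!) = 23 = 23.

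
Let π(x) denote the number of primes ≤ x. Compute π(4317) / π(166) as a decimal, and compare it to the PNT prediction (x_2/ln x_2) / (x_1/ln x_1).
π(4317)/π(166) = 590/38 ≈ 15.5263;  PNT prediction ≈ 15.8826.

π(166) = 38 and π(4317) = 590, so π(4317)/π(166) ≈ 15.5263. The PNT-predicted ratio is (4317/ln(4317)) / (166/ln(166)) ≈ 15.8826. The two agree to within a few percent, as expected.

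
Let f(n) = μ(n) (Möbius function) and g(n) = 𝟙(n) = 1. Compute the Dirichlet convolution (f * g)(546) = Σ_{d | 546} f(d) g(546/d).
(μ * 𝟙)(546) = 0

Divisors of 546: [1, 2, 3, 6, 7, 13, 14, 21, 26, 39, 42, 78, 91, 182, 273, 546]. For each d | 546:
  d = 1: μ(1) · 𝟙(546/1) = 1 · 1 = 1
  d = 2: μ(2) · 𝟙(546/2) = -1 · 1 = -1
  d = 3: μ(3) · 𝟙(546/3) = -1 · 1 = -1
  d = 6: μ(6) · 𝟙(546/6) = 1 · 1 = 1
  d = 7: μ(7) · 𝟙(546/7) = -1 · 1 = -1
  d = 13: μ(13) · 𝟙(546/13) = -1 · 1 = -1
  d = 14: μ(14) · 𝟙(546/14) = 1 · 1 = 1
  d = 21: μ(21) · 𝟙(546/21) = 1 · 1 = 1
  d = 26: μ(26) · 𝟙(546/26) = 1 · 1 = 1
  d = 39: μ(39) · 𝟙(546/39) = 1 · 1 = 1
  d = 42: μ(42) · 𝟙(546/42) = -1 · 1 = -1
  d = 78: μ(78) · 𝟙(546/78) = -1 · 1 = -1
  d = 91: μ(91) · 𝟙(546/91) = 1 · 1 = 1
  d = 182: μ(182) · 𝟙(546/182) = -1 · 1 = -1
  d = 273: μ(273) · 𝟙(546/273) = -1 · 1 = -1
  d = 546: μ(546) · 𝟙(546/546) = 1 · 1 = 1
Summing: (μ * 𝟙)(546) = 1 + -1 + -1 + 1 + -1 + -1 + 1 + 1 + 1 + 1 + -1 + -1 + 1 + -1 + -1 + 1 = 0.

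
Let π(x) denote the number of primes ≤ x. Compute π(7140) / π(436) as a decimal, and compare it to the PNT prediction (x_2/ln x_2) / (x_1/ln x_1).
π(7140)/π(436) = 914/84 ≈ 10.8810;  PNT prediction ≈ 11.2164.

π(436) = 84 and π(7140) = 914, so π(7140)/π(436) ≈ 10.8810. The PNT-predicted ratio is (7140/ln(7140)) / (436/ln(436)) ≈ 11.2164. The two agree to within a few percent, as expected.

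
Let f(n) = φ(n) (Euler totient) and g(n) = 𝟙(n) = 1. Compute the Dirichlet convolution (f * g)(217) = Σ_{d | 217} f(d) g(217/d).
(φ * 𝟙)(217) = 217

Divisors of 217: [1, 7, 31, 217]. For each d | 217:
  d = 1: φ(1) · 𝟙(217/1) = 1 · 1 = 1
  d = 7: φ(7) · 𝟙(217/7) = 6 · 1 = 6
  d = 31: φ(31) · 𝟙(217/31) = 30 · 1 = 30
  d = 217: φ(217) · 𝟙(217/217) = 180 · 1 = 180
Summing: (φ * 𝟙)(217) = 1 + 6 + 30 + 180 = 217.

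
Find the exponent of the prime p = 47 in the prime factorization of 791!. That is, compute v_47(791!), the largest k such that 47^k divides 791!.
v_47(791!) = 16

Legendre's formula: v_p(n!) = Σ_{k ≥ 1} ⌊n / p^k⌋. For p = 47, n = 791, the terms are:
  ⌊791/47^1⌋ = ⌊791/47⌋ = 16
(the next term ⌊791/47^2⌋ = 0, terminating the sum). Summing: v_47(791!) = 16 = 16.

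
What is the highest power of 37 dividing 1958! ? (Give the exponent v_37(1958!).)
v_37(1958!) = 53

Legendre's formula: v_p(n!) = Σ_{k ≥ 1} ⌊n / p^k⌋. For p = 37, n = 1958, the terms are:
  ⌊1958/37^1⌋ = ⌊1958/37⌋ = 52
  ⌊1958/37^2⌋ = ⌊1958/1369⌋ = 1
(the next term ⌊1958/37^3⌋ = 0, terminating the sum). Summing: v_37(1958!) = 52 + 1 = 53.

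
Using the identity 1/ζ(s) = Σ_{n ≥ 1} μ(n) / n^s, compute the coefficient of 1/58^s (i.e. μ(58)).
μ(58) = 1

Factor n = 58 = 2 · 29. μ(n) = 0 if any exponent ≥ 2 (not squarefree); otherwise μ(n) = (−1)^{ω(n)} where ω(n) is the number of distinct prime factors. Applying: μ(58) = 1.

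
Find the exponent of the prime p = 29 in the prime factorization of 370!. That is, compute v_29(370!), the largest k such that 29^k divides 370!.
v_29(370!) = 12

Legendre's formula: v_p(n!) = Σ_{k ≥ 1} ⌊n / p^k⌋. For p = 29, n = 370, the terms are:
  ⌊370/29^1⌋ = ⌊370/29⌋ = 12
(the next term ⌊370/29^2⌋ = 0, terminating the sum). Summing: v_29(370!) = 12 = 12.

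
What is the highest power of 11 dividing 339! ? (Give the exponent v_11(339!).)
v_11(339!) = 32

Legendre's formula: v_p(n!) = Σ_{k ≥ 1} ⌊n / p^k⌋. For p = 11, n = 339, the terms are:
  ⌊339/11^1⌋ = ⌊339/11⌋ = 30
  ⌊339/11^2⌋ = ⌊339/121⌋ = 2
(the next term ⌊339/11^3⌋ = 0, terminating the sum). Summing: v_11(339!) = 30 + 2 = 32.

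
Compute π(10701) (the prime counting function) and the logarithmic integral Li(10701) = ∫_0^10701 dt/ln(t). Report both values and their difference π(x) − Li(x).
π(10701) = 1304;  Li(10701) ≈ 1321.97;  π(x) − Li(x) ≈ -17.97.

Direct count of primes ≤ 10701 gives π(10701) = 1304. Numerical evaluation of the logarithmic integral gives Li(10701) ≈ 1321.97. The difference π(x) − Li(x) ≈ -17.97 is typically negative for small/moderate x (Li(x) overestimates), though Littlewood's theorem shows this sign changes infinitely often.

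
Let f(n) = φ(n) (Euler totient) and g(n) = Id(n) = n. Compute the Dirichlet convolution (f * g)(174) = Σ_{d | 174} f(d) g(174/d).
(φ * Id)(174) = 855

Divisors of 174: [1, 2, 3, 6, 29, 58, 87, 174]. For each d | 174:
  d = 1: φ(1) · Id(174/1) = 1 · 174 = 174
  d = 2: φ(2) · Id(174/2) = 1 · 87 = 87
  d = 3: φ(3) · Id(174/3) = 2 · 58 = 116
  d = 6: φ(6) · Id(174/6) = 2 · 29 = 58
  d = 29: φ(29) · Id(174/29) = 28 · 6 = 168
  d = 58: φ(58) · Id(174/58) = 28 · 3 = 84
  d = 87: φ(87) · Id(174/87) = 56 · 2 = 112
  d = 174: φ(174) · Id(174/174) = 56 · 1 = 56
Summing: (φ * Id)(174) = 174 + 87 + 116 + 58 + 168 + 84 + 112 + 56 = 855.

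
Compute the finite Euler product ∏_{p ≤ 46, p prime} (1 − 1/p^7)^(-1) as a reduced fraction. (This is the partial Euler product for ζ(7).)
∏ = 45646702807467713699372033067809267220048714619200580949120845685181752370766160993819090186875/45268741527906747399557358241617585589782139439825822687873840391576296184501153303048882388992

The primes p ≤ 46 are [2, 3, 5, 7, 11, 13, 17, 19, 23, 29, 31, 37, 41, 43]. For each prime, (1 − 1/p^7)^(-1) = p^7 / (p^7 − 1). The product is (1 − 1/2^7)^(-1), (1 − 1/3^7)^(-1), (1 − 1/5^7)^(-1), (1 − 1/7^7)^(-1), (1 − 1/11^7)^(-1), (1 − 1/13^7)^(-1), (1 − 1/17^7)^(-1), (1 − 1/19^7)^(-1), (1 − 1/23^7)^(-1), (1 − 1/29^7)^(-1), (1 − 1/31^7)^(-1), (1 − 1/37^7)^(-1), (1 − 1/41^7)^(-1), (1 − 1/43^7)^(-1) = ∏ p^7 / (p^7 − 1) = 45646702807467713699372033067809267220048714619200580949120845685181752370766160993819090186875/45268741527906747399557358241617585589782139439825822687873840391576296184501153303048882388992.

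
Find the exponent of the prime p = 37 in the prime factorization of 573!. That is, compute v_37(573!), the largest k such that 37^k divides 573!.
v_37(573!) = 15

Legendre's formula: v_p(n!) = Σ_{k ≥ 1} ⌊n / p^k⌋. For p = 37, n = 573, the terms are:
  ⌊573/37^1⌋ = ⌊573/37⌋ = 15
(the next term ⌊573/37^2⌋ = 0, terminating the sum). Summing: v_37(573!) = 15 = 15.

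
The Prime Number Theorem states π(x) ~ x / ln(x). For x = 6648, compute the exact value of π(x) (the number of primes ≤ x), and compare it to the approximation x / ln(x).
π(6648) = 856;  x/ln(x) ≈ 755.28;  relative error ≈ 11.77%.

Directly count primes up to 6648: π(6648) = 856. The PNT approximation gives 6648/ln(6648) ≈ 6648/8.80207 ≈ 755.28. Relative error (π(x) − x/ln(x)) / π(x) ≈ 11.77%; the approximation is known to undercount slightly (Li(x) is a better estimate).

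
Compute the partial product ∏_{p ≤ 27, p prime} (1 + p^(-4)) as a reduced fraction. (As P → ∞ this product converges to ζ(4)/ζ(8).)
∏ = 577447917650941187656457324944/535704058713408612067696280625

The primes p ≤ 27 are [2, 3, 5, 7, 11, 13, 17, 19, 23]. For each, (1 + 1/p^4) = (p^4 + 1)/p^4. Multiplying these fractions over p ∈ [2, 3, 5, 7, 11, 13, 17, 19, 23] gives 577447917650941187656457324944/535704058713408612067696280625. (In the limit P → ∞ this tends to ζ(4)/ζ(8).)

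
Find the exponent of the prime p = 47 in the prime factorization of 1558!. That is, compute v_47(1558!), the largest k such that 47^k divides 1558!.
v_47(1558!) = 33

Legendre's formula: v_p(n!) = Σ_{k ≥ 1} ⌊n / p^k⌋. For p = 47, n = 1558, the terms are:
  ⌊1558/47^1⌋ = ⌊1558/47⌋ = 33
(the next term ⌊1558/47^2⌋ = 0, terminating the sum). Summing: v_47(1558!) = 33 = 33.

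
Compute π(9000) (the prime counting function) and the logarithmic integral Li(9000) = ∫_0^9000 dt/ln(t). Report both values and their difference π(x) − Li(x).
π(9000) = 1117;  Li(9000) ≈ 1136.95;  π(x) − Li(x) ≈ -19.95.

Direct count of primes ≤ 9000 gives π(9000) = 1117. Numerical evaluation of the logarithmic integral gives Li(9000) ≈ 1136.95. The difference π(x) − Li(x) ≈ -19.95 is typically negative for small/moderate x (Li(x) overestimates), though Littlewood's theorem shows this sign changes infinitely often.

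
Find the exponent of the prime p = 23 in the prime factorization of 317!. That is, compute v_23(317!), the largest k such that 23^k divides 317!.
v_23(317!) = 13

Legendre's formula: v_p(n!) = Σ_{k ≥ 1} ⌊n / p^k⌋. For p = 23, n = 317, the terms are:
  ⌊317/23^1⌋ = ⌊317/23⌋ = 13
(the next term ⌊317/23^2⌋ = 0, terminating the sum). Summing: v_23(317!) = 13 = 13.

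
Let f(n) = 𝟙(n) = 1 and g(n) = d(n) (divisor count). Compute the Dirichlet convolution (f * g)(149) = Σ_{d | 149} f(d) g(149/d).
(𝟙 * d)(149) = 3

Divisors of 149: [1, 149]. For each d | 149:
  d = 1: 𝟙(1) · d(149/1) = 1 · 2 = 2
  d = 149: 𝟙(149) · d(149/149) = 1 · 1 = 1
Summing: (𝟙 * d)(149) = 2 + 1 = 3.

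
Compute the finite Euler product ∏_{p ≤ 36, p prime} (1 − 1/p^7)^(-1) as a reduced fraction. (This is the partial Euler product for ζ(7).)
∏ = 37031956963631386906046525229438701635098769061332515193389940565625/36725327022248259763071767483224373757798563246158812707599806493184

The primes p ≤ 36 are [2, 3, 5, 7, 11, 13, 17, 19, 23, 29, 31]. For each prime, (1 − 1/p^7)^(-1) = p^7 / (p^7 − 1). The product is (1 − 1/2^7)^(-1), (1 − 1/3^7)^(-1), (1 − 1/5^7)^(-1), (1 − 1/7^7)^(-1), (1 − 1/11^7)^(-1), (1 − 1/13^7)^(-1), (1 − 1/17^7)^(-1), (1 − 1/19^7)^(-1), (1 − 1/23^7)^(-1), (1 − 1/29^7)^(-1), (1 − 1/31^7)^(-1) = ∏ p^7 / (p^7 − 1) = 37031956963631386906046525229438701635098769061332515193389940565625/36725327022248259763071767483224373757798563246158812707599806493184.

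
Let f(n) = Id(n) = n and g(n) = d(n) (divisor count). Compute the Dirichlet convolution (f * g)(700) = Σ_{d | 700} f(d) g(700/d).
(Id * d)(700) = 3762

Divisors of 700: [1, 2, 4, 5, 7, 10, 14, 20, 25, 28, 35, 50, 70, 100, 140, 175, 350, 700]. For each d | 700:
  d = 1: Id(1) · d(700/1) = 1 · 18 = 18
  d = 2: Id(2) · d(700/2) = 2 · 12 = 24
  d = 4: Id(4) · d(700/4) = 4 · 6 = 24
  d = 5: Id(5) · d(700/5) = 5 · 12 = 60
  d = 7: Id(7) · d(700/7) = 7 · 9 = 63
  d = 10: Id(10) · d(700/10) = 10 · 8 = 80
  d = 14: Id(14) · d(700/14) = 14 · 6 = 84
  d = 20: Id(20) · d(700/20) = 20 · 4 = 80
  d = 25: Id(25) · d(700/25) = 25 · 6 = 150
  d = 28: Id(28) · d(700/28) = 28 · 3 = 84
  d = 35: Id(35) · d(700/35) = 35 · 6 = 210
  d = 50: Id(50) · d(700/50) = 50 · 4 = 200
  d = 70: Id(70) · d(700/70) = 70 · 4 = 280
  d = 100: Id(100) · d(700/100) = 100 · 2 = 200
  d = 140: Id(140) · d(700/140) = 140 · 2 = 280
  d = 175: Id(175) · d(700/175) = 175 · 3 = 525
  d = 350: Id(350) · d(700/350) = 350 · 2 = 700
  d = 700: Id(700) · d(700/700) = 700 · 1 = 700
Summing: (Id * d)(700) = 18 + 24 + 24 + 60 + 63 + 80 + 84 + 80 + 150 + 84 + 210 + 200 + 280 + 200 + 280 + 525 + 700 + 700 = 3762.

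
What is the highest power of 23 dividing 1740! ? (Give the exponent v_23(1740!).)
v_23(1740!) = 78

Legendre's formula: v_p(n!) = Σ_{k ≥ 1} ⌊n / p^k⌋. For p = 23, n = 1740, the terms are:
  ⌊1740/23^1⌋ = ⌊1740/23⌋ = 75
  ⌊1740/23^2⌋ = ⌊1740/529⌋ = 3
(the next term ⌊1740/23^3⌋ = 0, terminating the sum). Summing: v_23(1740!) = 75 + 3 = 78.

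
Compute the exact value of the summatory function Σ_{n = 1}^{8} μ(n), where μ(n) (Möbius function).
Σ_{n ≤ 8} μ(n) = -2

Compute μ(n) for each 1 ≤ n ≤ 8: μ(1) = 1, μ(2) = -1, μ(3) = -1, μ(4) = 0, μ(5) = -1, μ(6) = 1, μ(7) = -1, μ(8) = 0. Summing all 8 values: -2. (Mertens function M(x) = Σ_{n ≤ x} μ(n); on average M(x) should be small (PNT ⟺ M(x) = o(x)).)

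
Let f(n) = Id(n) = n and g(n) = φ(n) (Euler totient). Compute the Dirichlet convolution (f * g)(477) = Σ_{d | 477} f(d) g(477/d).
(Id * φ)(477) = 2205

Divisors of 477: [1, 3, 9, 53, 159, 477]. For each d | 477:
  d = 1: Id(1) · φ(477/1) = 1 · 312 = 312
  d = 3: Id(3) · φ(477/3) = 3 · 104 = 312
  d = 9: Id(9) · φ(477/9) = 9 · 52 = 468
  d = 53: Id(53) · φ(477/53) = 53 · 6 = 318
  d = 159: Id(159) · φ(477/159) = 159 · 2 = 318
  d = 477: Id(477) · φ(477/477) = 477 · 1 = 477
Summing: (Id * φ)(477) = 312 + 312 + 468 + 318 + 318 + 477 = 2205.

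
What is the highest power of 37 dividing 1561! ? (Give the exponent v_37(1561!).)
v_37(1561!) = 43

Legendre's formula: v_p(n!) = Σ_{k ≥ 1} ⌊n / p^k⌋. For p = 37, n = 1561, the terms are:
  ⌊1561/37^1⌋ = ⌊1561/37⌋ = 42
  ⌊1561/37^2⌋ = ⌊1561/1369⌋ = 1
(the next term ⌊1561/37^3⌋ = 0, terminating the sum). Summing: v_37(1561!) = 42 + 1 = 43.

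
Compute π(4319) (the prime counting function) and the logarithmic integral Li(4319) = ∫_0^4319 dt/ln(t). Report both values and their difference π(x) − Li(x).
π(4319) = 590;  Li(4319) ≈ 603.65;  π(x) − Li(x) ≈ -13.65.

Direct count of primes ≤ 4319 gives π(4319) = 590. Numerical evaluation of the logarithmic integral gives Li(4319) ≈ 603.65. The difference π(x) − Li(x) ≈ -13.65 is typically negative for small/moderate x (Li(x) overestimates), though Littlewood's theorem shows this sign changes infinitely often.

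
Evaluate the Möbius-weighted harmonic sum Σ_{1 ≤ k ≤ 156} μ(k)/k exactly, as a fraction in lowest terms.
Σ μ(k)/k = 35386221418707905836854512026342273734410221837967216139/5364750833138837555449767529261714317873456270532298668855

Values of μ(k) for 1 ≤ k ≤ 156: μ(1) = 1, μ(2) = -1, μ(3) = -1, μ(5) = -1, μ(6) = 1, μ(7) = -1, μ(10) = 1, μ(11) = -1, μ(13) = -1, μ(14) = 1, μ(15) = 1, μ(17) = -1, μ(19) = -1, μ(21) = 1, μ(22) = 1, μ(23) = -1, μ(26) = 1, μ(29) = -1, μ(30) = -1, μ(31) = -1, μ(33) = 1, μ(34) = 1, μ(35) = 1, μ(37) = -1, μ(38) = 1, μ(39) = 1, μ(41) = -1, μ(42) = -1, μ(43) = -1, μ(46) = 1, μ(47) = -1, μ(51) = 1, μ(53) = -1, μ(55) = 1, μ(57) = 1, μ(58) = 1, μ(59) = -1, μ(61) = -1, μ(62) = 1, μ(65) = 1, μ(66) = -1, μ(67) = -1, μ(69) = 1, μ(70) = -1, μ(71) = -1, μ(73) = -1, μ(74) = 1, μ(77) = 1, μ(78) = -1, μ(79) = -1, μ(82) = 1, μ(83) = -1, μ(85) = 1, μ(86) = 1, μ(87) = 1, μ(89) = -1, μ(91) = 1, μ(93) = 1, μ(94) = 1, μ(95) = 1, μ(97) = -1, μ(101) = -1, μ(102) = -1, μ(103) = -1, μ(105) = -1, μ(106) = 1, μ(107) = -1, μ(109) = -1, μ(110) = -1, μ(111) = 1, μ(113) = -1, μ(114) = -1, μ(115) = 1, μ(118) = 1, μ(119) = 1, μ(122) = 1, μ(123) = 1, μ(127) = -1, μ(129) = 1, μ(130) = -1, μ(131) = -1, μ(133) = 1, μ(134) = 1, μ(137) = -1, μ(138) = -1, μ(139) = -1, μ(141) = 1, μ(142) = 1, μ(143) = 1, μ(145) = 1, μ(146) = 1, μ(149) = -1, μ(151) = -1, μ(154) = -1, μ(155) = 1, with μ = 0 on non-squarefree integers. Summing μ(k)/k for k where μ(k) ≠ 0 gives 35386221418707905836854512026342273734410221837967216139/5364750833138837555449767529261714317873456270532298668855 ≈ 0.0066. (PNT ⟺ this sum → 0 as n → ∞.)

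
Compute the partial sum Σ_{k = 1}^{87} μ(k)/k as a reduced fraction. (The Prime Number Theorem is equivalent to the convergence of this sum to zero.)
Σ μ(k)/k = 2609341595728673683821147444809/267064515689275851355624017992790

Values of μ(k) for 1 ≤ k ≤ 87: μ(1) = 1, μ(2) = -1, μ(3) = -1, μ(5) = -1, μ(6) = 1, μ(7) = -1, μ(10) = 1, μ(11) = -1, μ(13) = -1, μ(14) = 1, μ(15) = 1, μ(17) = -1, μ(19) = -1, μ(21) = 1, μ(22) = 1, μ(23) = -1, μ(26) = 1, μ(29) = -1, μ(30) = -1, μ(31) = -1, μ(33) = 1, μ(34) = 1, μ(35) = 1, μ(37) = -1, μ(38) = 1, μ(39) = 1, μ(41) = -1, μ(42) = -1, μ(43) = -1, μ(46) = 1, μ(47) = -1, μ(51) = 1, μ(53) = -1, μ(55) = 1, μ(57) = 1, μ(58) = 1, μ(59) = -1, μ(61) = -1, μ(62) = 1, μ(65) = 1, μ(66) = -1, μ(67) = -1, μ(69) = 1, μ(70) = -1, μ(71) = -1, μ(73) = -1, μ(74) = 1, μ(77) = 1, μ(78) = -1, μ(79) = -1, μ(82) = 1, μ(83) = -1, μ(85) = 1, μ(86) = 1, μ(87) = 1, with μ = 0 on non-squarefree integers. Summing μ(k)/k for k where μ(k) ≠ 0 gives 2609341595728673683821147444809/267064515689275851355624017992790 ≈ 0.0098. (PNT ⟺ this sum → 0 as n → ∞.)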